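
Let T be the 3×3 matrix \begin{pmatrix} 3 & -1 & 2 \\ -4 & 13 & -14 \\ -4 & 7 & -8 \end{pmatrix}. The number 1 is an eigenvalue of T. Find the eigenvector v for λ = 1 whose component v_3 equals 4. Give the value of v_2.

4

T − 1I = [[2, -1, 2], [-4, 12, -14], [-4, 7, -9]].
Solving (T − 1I)v = 0 gives the eigenspace spanned by (-2, 4, 4).
With v_3 = 4, v = (-2, 4, 4), so v_2 = 4.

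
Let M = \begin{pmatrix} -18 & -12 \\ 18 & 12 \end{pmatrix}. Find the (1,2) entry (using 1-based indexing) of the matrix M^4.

2592

Characteristic polynomial: λ^2 + 6λ = λ(λ + 6), so the eigenvalues are -6, 0.
λ=-6: eigenvector (-1, 1).
λ=0: eigenvector (-2, 3).
P = [[-1, -2], [1, 3]], D = diag(-6, 0), P⁻¹ = [[-3, -2], [1, 1]].
M⁴ = P·diag(1296, 0)·P⁻¹ = [[3888, 2592], [-3888, -2592]].
The requested entry is 2592.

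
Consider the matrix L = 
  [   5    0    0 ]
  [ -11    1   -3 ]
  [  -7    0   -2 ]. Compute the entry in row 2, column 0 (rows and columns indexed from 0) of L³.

Characteristic polynomial: s^3 - 4s^2 - 7s + 10 = (s - 5)(s - 1)(s + 2), so the eigenvalues are -2, 1, 5.
s=5: eigenvector (1, -2, -1).
s=1: eigenvector (0, 1, 0).
s=-2: eigenvector (0, 1, 1).
P = [[1, 0, 0], [-2, 1, 1], [-1, 0, 1]], D = diag(5, 1, -2), P⁻¹ = [[1, 0, 0], [1, 1, -1], [1, 0, 1]].
L³ = P·diag(125, 1, -8)·P⁻¹ = [[125, 0, 0], [-257, 1, -9], [-133, 0, -8]].
The requested entry is -133.

-133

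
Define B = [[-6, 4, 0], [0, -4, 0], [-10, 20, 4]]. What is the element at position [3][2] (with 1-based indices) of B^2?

-40

Characteristic polynomial: r^3 + 6r^2 - 16r - 96 = (r - 4)(r + 4)(r + 6), so the eigenvalues are -6, -4, 4.
r=-6: eigenvector (1, 0, 1).
r=-4: eigenvector (2, 1, 0).
r=4: eigenvector (0, 0, 1).
P = [[1, 2, 0], [0, 1, 0], [1, 0, 1]], D = diag(-6, -4, 4), P⁻¹ = [[1, -2, 0], [0, 1, 0], [-1, 2, 1]].
B² = P·diag(36, 16, 16)·P⁻¹ = [[36, -40, 0], [0, 16, 0], [20, -40, 16]].
The requested entry is -40.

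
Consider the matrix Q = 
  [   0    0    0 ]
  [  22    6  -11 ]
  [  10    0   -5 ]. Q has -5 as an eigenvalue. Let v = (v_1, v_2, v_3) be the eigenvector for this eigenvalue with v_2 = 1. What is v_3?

1

Q + 5I = [[5, 0, 0], [22, 11, -11], [10, 0, 0]].
Solving (Q + 5I)v = 0 gives the eigenspace spanned by (0, 1, 1).
With v_2 = 1, v = (0, 1, 1), so v_3 = 1.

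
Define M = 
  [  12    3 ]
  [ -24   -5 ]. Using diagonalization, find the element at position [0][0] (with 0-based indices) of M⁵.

Characteristic polynomial: r^2 - 7r + 12 = (r - 4)(r - 3), so the eigenvalues are 3, 4.
r=3: eigenvector (1, -3).
r=4: eigenvector (3, -8).
P = [[1, 3], [-3, -8]], D = diag(3, 4), P⁻¹ = [[-8, -3], [3, 1]].
M⁵ = P·diag(243, 1024)·P⁻¹ = [[7272, 2343], [-18744, -6005]].
The requested entry is 7272.

7272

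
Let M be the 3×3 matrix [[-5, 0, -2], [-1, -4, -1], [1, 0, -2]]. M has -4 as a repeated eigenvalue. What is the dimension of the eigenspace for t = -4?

M + 4I = [[-1, 0, -2], [-1, 0, -1], [1, 0, 2]].
This matrix has rank 2, so its null space has dimension 3 − 2 = 1.

1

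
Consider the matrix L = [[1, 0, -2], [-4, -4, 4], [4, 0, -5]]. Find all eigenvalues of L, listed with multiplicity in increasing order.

-4, -3, -1

Characteristic polynomial: p(λ) = λ^3 + 8λ^2 + 19λ + 12 = (λ + 1)(λ + 3)(λ + 4).
Roots (with multiplicity): -4, -3, -1.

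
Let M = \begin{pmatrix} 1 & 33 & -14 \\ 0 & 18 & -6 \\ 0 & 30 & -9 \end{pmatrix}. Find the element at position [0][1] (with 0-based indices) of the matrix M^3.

Characteristic polynomial: t^3 - 10t^2 + 27t - 18 = (t - 6)(t - 3)(t - 1), so the eigenvalues are 1, 3, 6.
t=1: eigenvector (1, 0, 0).
t=6: eigenvector (1, 1, 2).
t=3: eigenvector (-2, 2, 5).
P = [[1, 1, -2], [0, 1, 2], [0, 2, 5]], D = diag(1, 6, 3), P⁻¹ = [[1, -9, 4], [0, 5, -2], [0, -2, 1]].
M³ = P·diag(1, 216, 27)·P⁻¹ = [[1, 1179, -482], [0, 972, -378], [0, 1890, -729]].
The requested entry is 1179.

1179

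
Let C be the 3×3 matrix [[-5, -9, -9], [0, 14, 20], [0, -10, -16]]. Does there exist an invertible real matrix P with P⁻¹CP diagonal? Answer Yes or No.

Yes

Characteristic polynomial: p(λ) = λ^3 + 7λ^2 - 14λ - 120 = (λ - 4)(λ + 5)(λ + 6).
All 3 eigenvalues are distinct, so C is diagonalizable.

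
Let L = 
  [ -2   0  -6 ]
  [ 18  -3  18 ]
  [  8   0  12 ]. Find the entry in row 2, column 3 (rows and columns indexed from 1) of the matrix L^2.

Characteristic polynomial: r^3 - 7r^2 - 6r + 72 = (r - 6)(r - 4)(r + 3), so the eigenvalues are -3, 4, 6.
r=6: eigenvector (-3, 2, 4).
r=-3: eigenvector (0, 1, 0).
r=4: eigenvector (-1, 0, 1).
P = [[-3, 0, -1], [2, 1, 0], [4, 0, 1]], D = diag(6, -3, 4), P⁻¹ = [[1, 0, 1], [-2, 1, -2], [-4, 0, -3]].
L² = P·diag(36, 9, 16)·P⁻¹ = [[-44, 0, -60], [54, 9, 54], [80, 0, 96]].
The requested entry is 54.

54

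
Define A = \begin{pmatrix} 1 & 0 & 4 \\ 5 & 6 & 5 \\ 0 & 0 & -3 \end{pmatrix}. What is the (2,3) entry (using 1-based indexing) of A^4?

Characteristic polynomial: r^3 - 4r^2 - 15r + 18 = (r - 6)(r - 1)(r + 3), so the eigenvalues are -3, 1, 6.
r=1: eigenvector (1, -1, 0).
r=6: eigenvector (0, 1, 0).
r=-3: eigenvector (-1, 0, 1).
P = [[1, 0, -1], [-1, 1, 0], [0, 0, 1]], D = diag(1, 6, -3), P⁻¹ = [[1, 0, 1], [1, 1, 1], [0, 0, 1]].
A⁴ = P·diag(1, 1296, 81)·P⁻¹ = [[1, 0, -80], [1295, 1296, 1295], [0, 0, 81]].
The requested entry is 1295.

1295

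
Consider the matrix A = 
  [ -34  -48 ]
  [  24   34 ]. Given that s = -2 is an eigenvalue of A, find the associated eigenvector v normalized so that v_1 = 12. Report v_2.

A + 2I = [[-32, -48], [24, 36]].
Solving (A + 2I)v = 0 gives the eigenspace spanned by (12, -8).
With v_1 = 12, v = (12, -8), so v_2 = -8.

-8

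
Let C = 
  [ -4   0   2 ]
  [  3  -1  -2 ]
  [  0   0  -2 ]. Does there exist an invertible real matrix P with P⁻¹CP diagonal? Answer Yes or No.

Yes

Characteristic polynomial: p(μ) = μ^3 + 7μ^2 + 14μ + 8 = (μ + 1)(μ + 2)(μ + 4).
All 3 eigenvalues are distinct, so C is diagonalizable.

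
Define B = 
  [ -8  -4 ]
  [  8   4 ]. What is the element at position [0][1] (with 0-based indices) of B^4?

256

Characteristic polynomial: t^2 + 4t = t(t + 4), so the eigenvalues are -4, 0.
t=0: eigenvector (1, -2).
t=-4: eigenvector (1, -1).
P = [[1, 1], [-2, -1]], D = diag(0, -4), P⁻¹ = [[-1, -1], [2, 1]].
B⁴ = P·diag(0, 256)·P⁻¹ = [[512, 256], [-512, -256]].
The requested entry is 256.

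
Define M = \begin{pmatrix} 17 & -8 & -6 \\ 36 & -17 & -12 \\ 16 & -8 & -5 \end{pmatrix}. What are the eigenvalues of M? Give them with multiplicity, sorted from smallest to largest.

Characteristic polynomial: p(λ) = λ^3 + 5λ^2 - λ - 5 = (λ - 1)(λ + 1)(λ + 5).
Roots (with multiplicity): -5, -1, 1.

-5, -1, 1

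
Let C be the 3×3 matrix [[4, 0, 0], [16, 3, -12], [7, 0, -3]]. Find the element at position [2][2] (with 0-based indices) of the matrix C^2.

Characteristic polynomial: s^3 - 4s^2 - 9s + 36 = (s - 4)(s - 3)(s + 3), so the eigenvalues are -3, 3, 4.
s=4: eigenvector (1, 4, 1).
s=3: eigenvector (0, 1, 0).
s=-3: eigenvector (0, 2, 1).
P = [[1, 0, 0], [4, 1, 2], [1, 0, 1]], D = diag(4, 3, -3), P⁻¹ = [[1, 0, 0], [-2, 1, -2], [-1, 0, 1]].
C² = P·diag(16, 9, 9)·P⁻¹ = [[16, 0, 0], [28, 9, 0], [7, 0, 9]].
The requested entry is 9.

9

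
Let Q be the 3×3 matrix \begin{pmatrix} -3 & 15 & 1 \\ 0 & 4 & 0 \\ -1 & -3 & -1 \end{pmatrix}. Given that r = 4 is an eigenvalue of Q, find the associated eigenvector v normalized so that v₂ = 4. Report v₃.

-4

Q − 4I = [[-7, 15, 1], [0, 0, 0], [-1, -3, -5]].
Solving (Q − 4I)v = 0 gives the eigenspace spanned by (8, 4, -4).
With v₂ = 4, v = (8, 4, -4), so v₃ = -4.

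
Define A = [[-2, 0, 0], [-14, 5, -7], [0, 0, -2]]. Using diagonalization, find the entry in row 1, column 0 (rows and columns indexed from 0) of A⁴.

Characteristic polynomial: λ^3 - λ^2 - 16λ - 20 = (λ - 5)(λ + 2)^2, so the eigenvalues are -2, -2, 5.
λ=5: eigenvector (0, 1, 0).
λ=-2: eigenvector (1, 0, -2).
λ=-2: eigenvector (0, 1, 1).
P = [[0, 1, 0], [1, 0, 1], [0, -2, 1]], D = diag(5, -2, -2), P⁻¹ = [[-2, 1, -1], [1, 0, 0], [2, 0, 1]].
A⁴ = P·diag(625, 16, 16)·P⁻¹ = [[16, 0, 0], [-1218, 625, -609], [0, 0, 16]].
The requested entry is -1218.

-1218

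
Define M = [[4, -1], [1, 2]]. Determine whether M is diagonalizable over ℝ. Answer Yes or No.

No

Characteristic polynomial: p(r) = r^2 - 6r + 9 = (r - 3)^2.
r = 3 has algebraic multiplicity 2; rank(M − 3I) = 1, so geometric multiplicity = 1.
Geometric multiplicity < algebraic multiplicity, so M is not diagonalizable.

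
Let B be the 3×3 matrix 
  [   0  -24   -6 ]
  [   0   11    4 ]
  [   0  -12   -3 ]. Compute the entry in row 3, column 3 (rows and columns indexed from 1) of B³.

-267

Characteristic polynomial: t^3 - 8t^2 + 15t = t(t - 5)(t - 3), so the eigenvalues are 0, 3, 5.
t=3: eigenvector (-4, 1, -2).
t=0: eigenvector (1, 0, 0).
t=5: eigenvector (-6, 2, -3).
P = [[-4, 1, -6], [1, 0, 2], [-2, 0, -3]], D = diag(3, 0, 5), P⁻¹ = [[0, -3, -2], [1, 0, -2], [0, 2, 1]].
B³ = P·diag(27, 0, 125)·P⁻¹ = [[0, -1176, -534], [0, 419, 196], [0, -588, -267]].
The requested entry is -267.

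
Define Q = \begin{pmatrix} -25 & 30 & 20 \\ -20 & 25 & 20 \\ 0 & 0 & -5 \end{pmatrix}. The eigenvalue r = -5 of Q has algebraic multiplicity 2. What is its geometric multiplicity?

Q + 5I = [[-20, 30, 20], [-20, 30, 20], [0, 0, 0]].
This matrix has rank 1, so its null space has dimension 3 − 1 = 2.

2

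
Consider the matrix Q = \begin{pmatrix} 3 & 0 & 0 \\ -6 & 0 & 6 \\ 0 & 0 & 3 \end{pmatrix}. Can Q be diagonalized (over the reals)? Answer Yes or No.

Yes

Characteristic polynomial: p(λ) = λ^3 - 6λ^2 + 9λ = λ(λ - 3)^2.
λ = 3 has algebraic multiplicity 2; rank(Q − 3I) = 1, so geometric multiplicity = 2.
Every eigenvalue has geometric = algebraic multiplicity, so Q is diagonalizable.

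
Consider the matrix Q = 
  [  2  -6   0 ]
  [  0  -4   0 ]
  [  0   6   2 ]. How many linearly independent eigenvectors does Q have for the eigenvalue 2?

2

Q − 2I = [[0, -6, 0], [0, -6, 0], [0, 6, 0]].
This matrix has rank 1, so its null space has dimension 3 − 1 = 2.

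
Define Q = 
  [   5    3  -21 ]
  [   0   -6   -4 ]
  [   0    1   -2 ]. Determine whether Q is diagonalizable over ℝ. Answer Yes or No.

No

Characteristic polynomial: p(t) = t^3 + 3t^2 - 24t - 80 = (t - 5)(t + 4)^2.
t = -4 has algebraic multiplicity 2; rank(Q + 4I) = 2, so geometric multiplicity = 1.
Geometric multiplicity < algebraic multiplicity, so Q is not diagonalizable.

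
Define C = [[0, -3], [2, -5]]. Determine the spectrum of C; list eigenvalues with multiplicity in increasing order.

-3, -2

Characteristic polynomial: p(r) = r^2 + 5r + 6 = (r + 2)(r + 3).
Roots (with multiplicity): -3, -2.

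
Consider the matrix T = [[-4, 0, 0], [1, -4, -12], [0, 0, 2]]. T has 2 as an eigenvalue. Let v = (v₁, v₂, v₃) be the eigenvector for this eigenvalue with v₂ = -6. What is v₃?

T − 2I = [[-6, 0, 0], [1, -6, -12], [0, 0, 0]].
Solving (T − 2I)v = 0 gives the eigenspace spanned by (0, -6, 3).
With v₂ = -6, v = (0, -6, 3), so v₃ = 3.

3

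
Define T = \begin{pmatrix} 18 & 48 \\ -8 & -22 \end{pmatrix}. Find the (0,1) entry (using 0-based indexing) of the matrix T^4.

Characteristic polynomial: s^2 + 4s - 12 = (s - 2)(s + 6), so the eigenvalues are -6, 2.
s=2: eigenvector (3, -1).
s=-6: eigenvector (-2, 1).
P = [[3, -2], [-1, 1]], D = diag(2, -6), P⁻¹ = [[1, 2], [1, 3]].
T⁴ = P·diag(16, 1296)·P⁻¹ = [[-2544, -7680], [1280, 3856]].
The requested entry is -7680.

-7680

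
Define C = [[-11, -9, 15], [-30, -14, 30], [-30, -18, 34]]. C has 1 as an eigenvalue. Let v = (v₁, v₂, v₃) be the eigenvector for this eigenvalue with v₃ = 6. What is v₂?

6

C − 1I = [[-12, -9, 15], [-30, -15, 30], [-30, -18, 33]].
Solving (C − 1I)v = 0 gives the eigenspace spanned by (3, 6, 6).
With v₃ = 6, v = (3, 6, 6), so v₂ = 6.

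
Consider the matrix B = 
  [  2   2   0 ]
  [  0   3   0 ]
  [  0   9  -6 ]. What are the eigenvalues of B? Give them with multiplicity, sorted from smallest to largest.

-6, 2, 3

Characteristic polynomial: p(t) = t^3 + t^2 - 24t + 36 = (t - 3)(t - 2)(t + 6).
Roots (with multiplicity): -6, 2, 3.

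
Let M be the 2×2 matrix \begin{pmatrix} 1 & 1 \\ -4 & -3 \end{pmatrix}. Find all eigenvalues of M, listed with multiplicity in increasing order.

Characteristic polynomial: p(t) = t^2 + 2t + 1 = (t + 1)^2.
Roots (with multiplicity): -1, -1.

-1, -1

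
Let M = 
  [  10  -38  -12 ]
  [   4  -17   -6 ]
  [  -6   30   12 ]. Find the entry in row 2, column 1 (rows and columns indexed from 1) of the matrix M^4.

32

Characteristic polynomial: λ^3 - 5λ^2 + 6λ = λ(λ - 3)(λ - 2), so the eigenvalues are 0, 2, 3.
λ=2: eigenvector (5, 2, -3).
λ=3: eigenvector (2, 1, -2).
λ=0: eigenvector (4, 2, -3).
P = [[5, 2, 4], [2, 1, 2], [-3, -2, -3]], D = diag(2, 3, 0), P⁻¹ = [[1, -2, 0], [0, -3, -2], [-1, 4, 1]].
M⁴ = P·diag(16, 81, 0)·P⁻¹ = [[80, -646, -324], [32, -307, -162], [-48, 582, 324]].
The requested entry is 32.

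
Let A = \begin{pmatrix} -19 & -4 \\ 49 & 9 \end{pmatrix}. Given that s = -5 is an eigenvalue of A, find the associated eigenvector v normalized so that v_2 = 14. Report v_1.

-4

A + 5I = [[-14, -4], [49, 14]].
Solving (A + 5I)v = 0 gives the eigenspace spanned by (-4, 14).
With v_2 = 14, v = (-4, 14), so v_1 = -4.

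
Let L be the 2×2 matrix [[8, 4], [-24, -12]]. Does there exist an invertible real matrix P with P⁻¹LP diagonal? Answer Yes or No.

Characteristic polynomial: p(μ) = μ^2 + 4μ = μ(μ + 4).
All 2 eigenvalues are distinct, so L is diagonalizable.

Yes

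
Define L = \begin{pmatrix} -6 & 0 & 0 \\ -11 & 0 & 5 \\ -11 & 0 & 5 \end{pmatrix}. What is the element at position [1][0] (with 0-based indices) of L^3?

-341

Characteristic polynomial: r^3 + r^2 - 30r = r(r - 5)(r + 6), so the eigenvalues are -6, 0, 5.
r=-6: eigenvector (1, 1, 1).
r=0: eigenvector (0, 1, 0).
r=5: eigenvector (0, 1, 1).
P = [[1, 0, 0], [1, 1, 1], [1, 0, 1]], D = diag(-6, 0, 5), P⁻¹ = [[1, 0, 0], [0, 1, -1], [-1, 0, 1]].
L³ = P·diag(-216, 0, 125)·P⁻¹ = [[-216, 0, 0], [-341, 0, 125], [-341, 0, 125]].
The requested entry is -341.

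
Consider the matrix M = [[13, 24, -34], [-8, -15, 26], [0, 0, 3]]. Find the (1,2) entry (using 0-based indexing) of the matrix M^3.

194

Characteristic polynomial: s^3 - s^2 - 9s + 9 = (s - 3)(s - 1)(s + 3), so the eigenvalues are -3, 1, 3.
s=3: eigenvector (1, 1, 1).
s=1: eigenvector (-2, 1, 0).
s=-3: eigenvector (-3, 2, 0).
P = [[1, -2, -3], [1, 1, 2], [1, 0, 0]], D = diag(3, 1, -3), P⁻¹ = [[0, 0, 1], [-2, -3, 5], [1, 2, -3]].
M³ = P·diag(27, 1, -27)·P⁻¹ = [[85, 168, -226], [-56, -111, 194], [0, 0, 27]].
The requested entry is 194.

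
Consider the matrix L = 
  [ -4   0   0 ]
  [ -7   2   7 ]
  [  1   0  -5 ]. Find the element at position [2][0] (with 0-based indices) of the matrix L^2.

-9

Characteristic polynomial: t^3 + 7t^2 + 2t - 40 = (t - 2)(t + 4)(t + 5), so the eigenvalues are -5, -4, 2.
t=-4: eigenvector (1, 0, 1).
t=2: eigenvector (0, 1, 0).
t=-5: eigenvector (0, -1, 1).
P = [[1, 0, 0], [0, 1, -1], [1, 0, 1]], D = diag(-4, 2, -5), P⁻¹ = [[1, 0, 0], [-1, 1, 1], [-1, 0, 1]].
L² = P·diag(16, 4, 25)·P⁻¹ = [[16, 0, 0], [21, 4, -21], [-9, 0, 25]].
The requested entry is -9.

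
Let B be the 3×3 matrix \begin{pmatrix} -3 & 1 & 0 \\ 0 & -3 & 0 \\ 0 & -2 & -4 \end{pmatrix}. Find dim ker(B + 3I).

1

B + 3I = [[0, 1, 0], [0, 0, 0], [0, -2, -1]].
This matrix has rank 2, so its null space has dimension 3 − 2 = 1.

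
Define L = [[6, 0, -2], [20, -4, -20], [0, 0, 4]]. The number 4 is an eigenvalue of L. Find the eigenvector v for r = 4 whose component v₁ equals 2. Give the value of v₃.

2

L − 4I = [[2, 0, -2], [20, -8, -20], [0, 0, 0]].
Solving (L − 4I)v = 0 gives the eigenspace spanned by (2, 0, 2).
With v₁ = 2, v = (2, 0, 2), so v₃ = 2.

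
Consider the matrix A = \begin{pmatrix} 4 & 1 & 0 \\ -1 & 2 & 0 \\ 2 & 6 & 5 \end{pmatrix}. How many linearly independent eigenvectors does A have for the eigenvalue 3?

A − 3I = [[1, 1, 0], [-1, -1, 0], [2, 6, 2]].
This matrix has rank 2, so its null space has dimension 3 − 2 = 1.

1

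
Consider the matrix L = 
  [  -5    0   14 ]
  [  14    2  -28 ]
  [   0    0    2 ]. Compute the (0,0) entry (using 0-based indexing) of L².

Characteristic polynomial: s^3 + s^2 - 16s + 20 = (s - 2)^2(s + 5), so the eigenvalues are -5, 2, 2.
s=2: eigenvector (0, 1, 0).
s=-5: eigenvector (1, -2, 0).
s=2: eigenvector (2, 0, 1).
P = [[0, 1, 2], [1, -2, 0], [0, 0, 1]], D = diag(2, -5, 2), P⁻¹ = [[2, 1, -4], [1, 0, -2], [0, 0, 1]].
L² = P·diag(4, 25, 4)·P⁻¹ = [[25, 0, -42], [-42, 4, 84], [0, 0, 4]].
The requested entry is 25.

25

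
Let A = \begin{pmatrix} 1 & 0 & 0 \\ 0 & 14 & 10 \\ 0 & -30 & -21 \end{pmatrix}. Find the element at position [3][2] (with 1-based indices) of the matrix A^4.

Characteristic polynomial: μ^3 + 6μ^2 - μ - 6 = (μ - 1)(μ + 1)(μ + 6), so the eigenvalues are -6, -1, 1.
μ=1: eigenvector (1, 0, 0).
μ=-6: eigenvector (0, 1, -2).
μ=-1: eigenvector (0, 2, -3).
P = [[1, 0, 0], [0, 1, 2], [0, -2, -3]], D = diag(1, -6, -1), P⁻¹ = [[1, 0, 0], [0, -3, -2], [0, 2, 1]].
A⁴ = P·diag(1, 1296, 1)·P⁻¹ = [[1, 0, 0], [0, -3884, -2590], [0, 7770, 5181]].
The requested entry is 7770.

7770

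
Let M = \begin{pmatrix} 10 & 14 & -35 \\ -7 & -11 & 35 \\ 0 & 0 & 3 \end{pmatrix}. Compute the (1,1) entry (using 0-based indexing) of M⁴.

431

Characteristic polynomial: μ^3 - 2μ^2 - 15μ + 36 = (μ - 3)^2(μ + 4), so the eigenvalues are -4, 3, 3.
μ=-4: eigenvector (1, -1, 0).
μ=3: eigenvector (2, -1, 0).
μ=3: eigenvector (1, 2, 1).
P = [[1, 2, 1], [-1, -1, 2], [0, 0, 1]], D = diag(-4, 3, 3), P⁻¹ = [[-1, -2, 5], [1, 1, -3], [0, 0, 1]].
M⁴ = P·diag(256, 81, 81)·P⁻¹ = [[-94, -350, 875], [175, 431, -875], [0, 0, 81]].
The requested entry is 431.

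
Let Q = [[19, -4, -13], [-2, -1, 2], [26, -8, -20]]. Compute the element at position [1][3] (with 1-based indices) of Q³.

-439

Characteristic polynomial: r^3 + 2r^2 - 33r - 90 = (r - 6)(r + 3)(r + 5), so the eigenvalues are -5, -3, 6.
r=-3: eigenvector (-1, 1, -2).
r=-5: eigenvector (-2, 1, -4).
r=6: eigenvector (-1, 0, -1).
P = [[-1, -2, -1], [1, 1, 0], [-2, -4, -1]], D = diag(-3, -5, 6), P⁻¹ = [[-1, 2, 1], [1, -1, -1], [-2, 0, 1]].
Q³ = P·diag(-27, -125, 216)·P⁻¹ = [[655, -196, -439], [-98, 71, 98], [878, -392, -662]].
The requested entry is -439.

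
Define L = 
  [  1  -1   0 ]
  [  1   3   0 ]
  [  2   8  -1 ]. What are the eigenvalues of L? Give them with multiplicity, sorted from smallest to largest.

Characteristic polynomial: p(t) = t^3 - 3t^2 + 4 = (t - 2)^2(t + 1).
Roots (with multiplicity): -1, 2, 2.

-1, 2, 2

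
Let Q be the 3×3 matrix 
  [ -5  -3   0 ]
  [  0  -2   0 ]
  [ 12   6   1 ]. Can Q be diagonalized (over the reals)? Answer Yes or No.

Yes

Characteristic polynomial: p(λ) = λ^3 + 6λ^2 + 3λ - 10 = (λ - 1)(λ + 2)(λ + 5).
All 3 eigenvalues are distinct, so Q is diagonalizable.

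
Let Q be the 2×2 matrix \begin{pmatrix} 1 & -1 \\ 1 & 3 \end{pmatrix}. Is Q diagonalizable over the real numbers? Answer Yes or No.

No

Characteristic polynomial: p(r) = r^2 - 4r + 4 = (r - 2)^2.
r = 2 has algebraic multiplicity 2; rank(Q − 2I) = 1, so geometric multiplicity = 1.
Geometric multiplicity < algebraic multiplicity, so Q is not diagonalizable.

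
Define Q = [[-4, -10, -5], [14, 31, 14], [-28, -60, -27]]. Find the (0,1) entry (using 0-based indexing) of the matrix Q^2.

30

Characteristic polynomial: t^3 - 13t + 12 = (t - 3)(t - 1)(t + 4), so the eigenvalues are -4, 1, 3.
t=3: eigenvector (0, 1, -2).
t=-4: eigenvector (1, -2, 4).
t=1: eigenvector (-1, 0, 1).
P = [[0, 1, -1], [1, -2, 0], [-2, 4, 1]], D = diag(3, -4, 1), P⁻¹ = [[2, 5, 2], [1, 2, 1], [0, 2, 1]].
Q² = P·diag(9, 16, 1)·P⁻¹ = [[16, 30, 15], [-14, -19, -14], [28, 40, 29]].
The requested entry is 30.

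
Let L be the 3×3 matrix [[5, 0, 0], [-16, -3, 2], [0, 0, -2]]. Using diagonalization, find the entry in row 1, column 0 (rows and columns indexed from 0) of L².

-32

Characteristic polynomial: λ^3 - 19λ - 30 = (λ - 5)(λ + 2)(λ + 3), so the eigenvalues are -3, -2, 5.
λ=-2: eigenvector (0, 2, 1).
λ=-3: eigenvector (0, 1, 0).
λ=5: eigenvector (1, -2, 0).
P = [[0, 0, 1], [2, 1, -2], [1, 0, 0]], D = diag(-2, -3, 5), P⁻¹ = [[0, 0, 1], [2, 1, -2], [1, 0, 0]].
L² = P·diag(4, 9, 25)·P⁻¹ = [[25, 0, 0], [-32, 9, -10], [0, 0, 4]].
The requested entry is -32.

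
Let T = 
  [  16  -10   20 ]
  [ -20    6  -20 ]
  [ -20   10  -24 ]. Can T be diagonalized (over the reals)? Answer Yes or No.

Yes

Characteristic polynomial: p(λ) = λ^3 + 2λ^2 - 32λ - 96 = (λ - 6)(λ + 4)^2.
λ = -4 has algebraic multiplicity 2; rank(T + 4I) = 1, so geometric multiplicity = 2.
Every eigenvalue has geometric = algebraic multiplicity, so T is diagonalizable.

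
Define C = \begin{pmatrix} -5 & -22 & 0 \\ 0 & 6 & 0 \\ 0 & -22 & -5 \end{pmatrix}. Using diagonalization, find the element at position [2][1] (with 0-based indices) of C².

Characteristic polynomial: r^3 + 4r^2 - 35r - 150 = (r - 6)(r + 5)^2, so the eigenvalues are -5, -5, 6.
r=-5: eigenvector (1, 0, 0).
r=6: eigenvector (-2, 1, -2).
r=-5: eigenvector (1, 0, 1).
P = [[1, -2, 1], [0, 1, 0], [0, -2, 1]], D = diag(-5, 6, -5), P⁻¹ = [[1, 0, -1], [0, 1, 0], [0, 2, 1]].
C² = P·diag(25, 36, 25)·P⁻¹ = [[25, -22, 0], [0, 36, 0], [0, -22, 25]].
The requested entry is -22.

-22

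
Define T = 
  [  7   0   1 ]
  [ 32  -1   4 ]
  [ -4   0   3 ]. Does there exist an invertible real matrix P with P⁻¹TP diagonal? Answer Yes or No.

Characteristic polynomial: p(r) = r^3 - 9r^2 + 15r + 25 = (r - 5)^2(r + 1).
r = 5 has algebraic multiplicity 2; rank(T − 5I) = 2, so geometric multiplicity = 1.
Geometric multiplicity < algebraic multiplicity, so T is not diagonalizable.

No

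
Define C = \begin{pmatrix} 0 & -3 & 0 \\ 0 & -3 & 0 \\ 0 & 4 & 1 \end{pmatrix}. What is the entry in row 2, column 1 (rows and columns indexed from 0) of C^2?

Characteristic polynomial: t^3 + 2t^2 - 3t = t(t - 1)(t + 3), so the eigenvalues are -3, 0, 1.
t=-3: eigenvector (1, 1, -1).
t=0: eigenvector (1, 0, 0).
t=1: eigenvector (0, 0, 1).
P = [[1, 1, 0], [1, 0, 0], [-1, 0, 1]], D = diag(-3, 0, 1), P⁻¹ = [[0, 1, 0], [1, -1, 0], [0, 1, 1]].
C² = P·diag(9, 0, 1)·P⁻¹ = [[0, 9, 0], [0, 9, 0], [0, -8, 1]].
The requested entry is -8.

-8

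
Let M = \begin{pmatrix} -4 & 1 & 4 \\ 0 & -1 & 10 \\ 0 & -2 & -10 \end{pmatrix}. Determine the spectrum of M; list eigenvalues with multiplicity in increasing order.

Characteristic polynomial: p(r) = r^3 + 15r^2 + 74r + 120 = (r + 4)(r + 5)(r + 6).
Roots (with multiplicity): -6, -5, -4.

-6, -5, -4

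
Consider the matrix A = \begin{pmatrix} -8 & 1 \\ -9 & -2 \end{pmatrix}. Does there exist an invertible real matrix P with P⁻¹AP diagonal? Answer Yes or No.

No

Characteristic polynomial: p(t) = t^2 + 10t + 25 = (t + 5)^2.
t = -5 has algebraic multiplicity 2; rank(A + 5I) = 1, so geometric multiplicity = 1.
Geometric multiplicity < algebraic multiplicity, so A is not diagonalizable.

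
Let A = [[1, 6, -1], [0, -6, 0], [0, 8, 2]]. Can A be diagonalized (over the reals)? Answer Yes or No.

Yes

Characteristic polynomial: p(λ) = λ^3 + 3λ^2 - 16λ + 12 = (λ - 2)(λ - 1)(λ + 6).
All 3 eigenvalues are distinct, so A is diagonalizable.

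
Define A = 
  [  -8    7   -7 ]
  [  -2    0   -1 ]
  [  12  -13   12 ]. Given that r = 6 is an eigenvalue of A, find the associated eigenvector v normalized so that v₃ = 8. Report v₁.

A − 6I = [[-14, 7, -7], [-2, -6, -1], [12, -13, 6]].
Solving (A − 6I)v = 0 gives the eigenspace spanned by (-4, 0, 8).
With v₃ = 8, v = (-4, 0, 8), so v₁ = -4.

-4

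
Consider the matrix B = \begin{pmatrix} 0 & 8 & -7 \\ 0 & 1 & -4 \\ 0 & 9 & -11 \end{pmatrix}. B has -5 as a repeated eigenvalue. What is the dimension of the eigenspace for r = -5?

B + 5I = [[5, 8, -7], [0, 6, -4], [0, 9, -6]].
This matrix has rank 2, so its null space has dimension 3 − 2 = 1.

1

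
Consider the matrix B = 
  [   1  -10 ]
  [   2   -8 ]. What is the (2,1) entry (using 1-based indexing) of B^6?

Characteristic polynomial: λ^2 + 7λ + 12 = (λ + 3)(λ + 4), so the eigenvalues are -4, -3.
λ=-4: eigenvector (2, 1).
λ=-3: eigenvector (5, 2).
P = [[2, 5], [1, 2]], D = diag(-4, -3), P⁻¹ = [[-2, 5], [1, -2]].
B⁶ = P·diag(4096, 729)·P⁻¹ = [[-12739, 33670], [-6734, 17564]].
The requested entry is -6734.

-6734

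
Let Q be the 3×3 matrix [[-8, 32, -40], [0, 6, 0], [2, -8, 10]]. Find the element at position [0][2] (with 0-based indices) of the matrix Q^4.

-320

Characteristic polynomial: μ^3 - 8μ^2 + 12μ = μ(μ - 6)(μ - 2), so the eigenvalues are 0, 2, 6.
μ=0: eigenvector (5, 0, -1).
μ=6: eigenvector (8, 1, -2).
μ=2: eigenvector (-4, 0, 1).
P = [[5, 8, -4], [0, 1, 0], [-1, -2, 1]], D = diag(0, 6, 2), P⁻¹ = [[1, 0, 4], [0, 1, 0], [1, 2, 5]].
Q⁴ = P·diag(0, 1296, 16)·P⁻¹ = [[-64, 10240, -320], [0, 1296, 0], [16, -2560, 80]].
The requested entry is -320.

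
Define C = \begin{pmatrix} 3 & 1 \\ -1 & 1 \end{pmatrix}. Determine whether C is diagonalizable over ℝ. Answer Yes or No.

Characteristic polynomial: p(μ) = μ^2 - 4μ + 4 = (μ - 2)^2.
μ = 2 has algebraic multiplicity 2; rank(C − 2I) = 1, so geometric multiplicity = 1.
Geometric multiplicity < algebraic multiplicity, so C is not diagonalizable.

No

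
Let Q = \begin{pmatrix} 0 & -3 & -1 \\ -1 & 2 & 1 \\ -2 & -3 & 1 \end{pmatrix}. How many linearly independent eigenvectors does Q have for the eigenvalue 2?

1

Q − 2I = [[-2, -3, -1], [-1, 0, 1], [-2, -3, -1]].
This matrix has rank 2, so its null space has dimension 3 − 2 = 1.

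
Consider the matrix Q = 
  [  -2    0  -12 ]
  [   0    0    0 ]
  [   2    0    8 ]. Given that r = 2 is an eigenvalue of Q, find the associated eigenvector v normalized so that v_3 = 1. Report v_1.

-3

Q − 2I = [[-4, 0, -12], [0, -2, 0], [2, 0, 6]].
Solving (Q − 2I)v = 0 gives the eigenspace spanned by (-3, 0, 1).
With v_3 = 1, v = (-3, 0, 1), so v_1 = -3.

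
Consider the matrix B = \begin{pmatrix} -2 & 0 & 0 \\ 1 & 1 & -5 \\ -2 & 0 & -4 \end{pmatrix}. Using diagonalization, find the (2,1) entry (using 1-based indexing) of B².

Characteristic polynomial: μ^3 + 5μ^2 + 2μ - 8 = (μ - 1)(μ + 2)(μ + 4), so the eigenvalues are -4, -2, 1.
μ=-4: eigenvector (0, 1, 1).
μ=1: eigenvector (0, 1, 0).
μ=-2: eigenvector (1, -2, -1).
P = [[0, 0, 1], [1, 1, -2], [1, 0, -1]], D = diag(-4, 1, -2), P⁻¹ = [[1, 0, 1], [1, 1, -1], [1, 0, 0]].
B² = P·diag(16, 1, 4)·P⁻¹ = [[4, 0, 0], [9, 1, 15], [12, 0, 16]].
The requested entry is 9.

9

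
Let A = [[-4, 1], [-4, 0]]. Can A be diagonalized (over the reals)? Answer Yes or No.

No

Characteristic polynomial: p(λ) = λ^2 + 4λ + 4 = (λ + 2)^2.
λ = -2 has algebraic multiplicity 2; rank(A + 2I) = 1, so geometric multiplicity = 1.
Geometric multiplicity < algebraic multiplicity, so A is not diagonalizable.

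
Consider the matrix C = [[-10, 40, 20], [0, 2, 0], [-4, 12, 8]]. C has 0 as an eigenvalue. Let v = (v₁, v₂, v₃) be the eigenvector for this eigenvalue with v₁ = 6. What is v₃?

C = [[-10, 40, 20], [0, 2, 0], [-4, 12, 8]].
Solving (C)v = 0 gives the eigenspace spanned by (6, 0, 3).
With v₁ = 6, v = (6, 0, 3), so v₃ = 3.

3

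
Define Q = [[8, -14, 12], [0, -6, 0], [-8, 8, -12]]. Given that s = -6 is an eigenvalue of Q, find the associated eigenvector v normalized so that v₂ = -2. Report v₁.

Q + 6I = [[14, -14, 12], [0, 0, 0], [-8, 8, -6]].
Solving (Q + 6I)v = 0 gives the eigenspace spanned by (-2, -2, 0).
With v₂ = -2, v = (-2, -2, 0), so v₁ = -2.

-2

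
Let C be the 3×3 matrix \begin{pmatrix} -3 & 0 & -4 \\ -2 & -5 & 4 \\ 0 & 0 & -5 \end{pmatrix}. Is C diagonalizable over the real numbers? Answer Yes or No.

Yes

Characteristic polynomial: p(λ) = λ^3 + 13λ^2 + 55λ + 75 = (λ + 3)(λ + 5)^2.
λ = -5 has algebraic multiplicity 2; rank(C + 5I) = 1, so geometric multiplicity = 2.
Every eigenvalue has geometric = algebraic multiplicity, so C is diagonalizable.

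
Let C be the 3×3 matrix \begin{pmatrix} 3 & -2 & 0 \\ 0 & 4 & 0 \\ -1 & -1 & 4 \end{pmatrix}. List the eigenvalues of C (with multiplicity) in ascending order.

3, 4, 4

Characteristic polynomial: p(μ) = μ^3 - 11μ^2 + 40μ - 48 = (μ - 4)^2(μ - 3).
Roots (with multiplicity): 3, 4, 4.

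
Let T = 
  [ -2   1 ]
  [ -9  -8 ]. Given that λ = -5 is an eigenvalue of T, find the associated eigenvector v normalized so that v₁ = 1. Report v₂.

T + 5I = [[3, 1], [-9, -3]].
Solving (T + 5I)v = 0 gives the eigenspace spanned by (1, -3).
With v₁ = 1, v = (1, -3), so v₂ = -3.

-3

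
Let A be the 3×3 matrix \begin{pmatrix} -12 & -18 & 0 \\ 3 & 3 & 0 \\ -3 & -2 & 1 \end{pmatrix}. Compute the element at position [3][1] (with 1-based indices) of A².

Characteristic polynomial: r^3 + 8r^2 + 9r - 18 = (r - 1)(r + 3)(r + 6), so the eigenvalues are -6, -3, 1.
r=1: eigenvector (0, 0, 1).
r=-6: eigenvector (3, -1, 1).
r=-3: eigenvector (2, -1, 1).
P = [[0, 3, 2], [0, -1, -1], [1, 1, 1]], D = diag(1, -6, -3), P⁻¹ = [[0, 1, 1], [1, 2, 0], [-1, -3, 0]].
A² = P·diag(1, 36, 9)·P⁻¹ = [[90, 162, 0], [-27, -45, 0], [27, 46, 1]].
The requested entry is 27.

27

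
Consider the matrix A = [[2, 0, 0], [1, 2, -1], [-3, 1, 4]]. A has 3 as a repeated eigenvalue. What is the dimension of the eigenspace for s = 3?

1

A − 3I = [[-1, 0, 0], [1, -1, -1], [-3, 1, 1]].
This matrix has rank 2, so its null space has dimension 3 − 2 = 1.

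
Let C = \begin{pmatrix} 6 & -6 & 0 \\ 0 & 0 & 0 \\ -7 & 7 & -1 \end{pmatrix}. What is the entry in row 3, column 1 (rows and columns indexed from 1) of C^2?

Characteristic polynomial: r^3 - 5r^2 - 6r = r(r - 6)(r + 1), so the eigenvalues are -1, 0, 6.
r=-1: eigenvector (0, 0, 1).
r=0: eigenvector (1, 1, 0).
r=6: eigenvector (1, 0, -1).
P = [[0, 1, 1], [0, 1, 0], [1, 0, -1]], D = diag(-1, 0, 6), P⁻¹ = [[1, -1, 1], [0, 1, 0], [1, -1, 0]].
C² = P·diag(1, 0, 36)·P⁻¹ = [[36, -36, 0], [0, 0, 0], [-35, 35, 1]].
The requested entry is -35.

-35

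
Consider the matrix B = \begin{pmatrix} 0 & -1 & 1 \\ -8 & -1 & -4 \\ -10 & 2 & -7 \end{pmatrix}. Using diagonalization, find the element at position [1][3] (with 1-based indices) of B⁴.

-15

Characteristic polynomial: s^3 + 8s^2 + 17s + 10 = (s + 1)(s + 2)(s + 5), so the eigenvalues are -5, -2, -1.
s=-5: eigenvector (0, 1, 1).
s=-1: eigenvector (-1, 1, 2).
s=-2: eigenvector (1, 0, -2).
P = [[0, -1, 1], [1, 1, 0], [1, 2, -2]], D = diag(-5, -1, -2), P⁻¹ = [[2, 0, 1], [-2, 1, -1], [-1, 1, -1]].
B⁴ = P·diag(625, 1, 16)·P⁻¹ = [[-14, 15, -15], [1248, 1, 624], [1278, -30, 655]].
The requested entry is -15.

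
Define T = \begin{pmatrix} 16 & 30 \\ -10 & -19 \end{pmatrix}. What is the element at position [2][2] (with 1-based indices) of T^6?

16381

Characteristic polynomial: λ^2 + 3λ - 4 = (λ - 1)(λ + 4), so the eigenvalues are -4, 1.
λ=-4: eigenvector (-3, 2).
λ=1: eigenvector (-2, 1).
P = [[-3, -2], [2, 1]], D = diag(-4, 1), P⁻¹ = [[1, 2], [-2, -3]].
T⁶ = P·diag(4096, 1)·P⁻¹ = [[-12284, -24570], [8190, 16381]].
The requested entry is 16381.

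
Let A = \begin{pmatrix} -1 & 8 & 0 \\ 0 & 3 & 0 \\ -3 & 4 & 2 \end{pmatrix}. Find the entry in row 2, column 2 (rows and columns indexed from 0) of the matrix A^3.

Characteristic polynomial: μ^3 - 4μ^2 + μ + 6 = (μ - 3)(μ - 2)(μ + 1), so the eigenvalues are -1, 2, 3.
μ=-1: eigenvector (1, 0, 1).
μ=3: eigenvector (2, 1, -2).
μ=2: eigenvector (0, 0, 1).
P = [[1, 2, 0], [0, 1, 0], [1, -2, 1]], D = diag(-1, 3, 2), P⁻¹ = [[1, -2, 0], [0, 1, 0], [-1, 4, 1]].
A³ = P·diag(-1, 27, 8)·P⁻¹ = [[-1, 56, 0], [0, 27, 0], [-9, -20, 8]].
The requested entry is 8.

8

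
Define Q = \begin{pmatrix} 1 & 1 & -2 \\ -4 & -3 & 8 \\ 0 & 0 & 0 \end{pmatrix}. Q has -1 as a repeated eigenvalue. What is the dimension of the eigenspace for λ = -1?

1

Q + 1I = [[2, 1, -2], [-4, -2, 8], [0, 0, 1]].
This matrix has rank 2, so its null space has dimension 3 − 2 = 1.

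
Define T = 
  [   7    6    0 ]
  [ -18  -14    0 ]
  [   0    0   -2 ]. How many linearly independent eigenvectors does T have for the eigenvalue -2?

2

T + 2I = [[9, 6, 0], [-18, -12, 0], [0, 0, 0]].
This matrix has rank 1, so its null space has dimension 3 − 1 = 2.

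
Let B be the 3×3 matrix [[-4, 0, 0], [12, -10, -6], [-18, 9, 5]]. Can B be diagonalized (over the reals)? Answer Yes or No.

Yes

Characteristic polynomial: p(μ) = μ^3 + 9μ^2 + 24μ + 16 = (μ + 1)(μ + 4)^2.
μ = -4 has algebraic multiplicity 2; rank(B + 4I) = 1, so geometric multiplicity = 2.
Every eigenvalue has geometric = algebraic multiplicity, so B is diagonalizable.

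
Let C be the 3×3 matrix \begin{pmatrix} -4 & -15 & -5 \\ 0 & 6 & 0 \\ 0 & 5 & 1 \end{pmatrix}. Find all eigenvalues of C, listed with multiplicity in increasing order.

Characteristic polynomial: p(μ) = μ^3 - 3μ^2 - 22μ + 24 = (μ - 6)(μ - 1)(μ + 4).
Roots (with multiplicity): -4, 1, 6.

-4, 1, 6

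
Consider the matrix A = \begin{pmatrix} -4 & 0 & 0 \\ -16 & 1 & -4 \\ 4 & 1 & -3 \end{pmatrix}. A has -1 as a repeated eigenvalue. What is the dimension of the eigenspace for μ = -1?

1

A + 1I = [[-3, 0, 0], [-16, 2, -4], [4, 1, -2]].
This matrix has rank 2, so its null space has dimension 3 − 2 = 1.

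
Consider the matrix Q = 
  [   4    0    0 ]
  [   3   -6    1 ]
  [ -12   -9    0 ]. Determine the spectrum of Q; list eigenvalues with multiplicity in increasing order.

-3, -3, 4

Characteristic polynomial: p(μ) = μ^3 + 2μ^2 - 15μ - 36 = (μ - 4)(μ + 3)^2.
Roots (with multiplicity): -3, -3, 4.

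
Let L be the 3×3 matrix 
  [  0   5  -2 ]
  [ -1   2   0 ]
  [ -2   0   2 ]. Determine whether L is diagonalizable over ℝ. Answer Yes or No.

Characteristic polynomial: p(λ) = λ^3 - 4λ^2 + 5λ - 2 = (λ - 2)(λ - 1)^2.
λ = 1 has algebraic multiplicity 2; rank(L − 1I) = 2, so geometric multiplicity = 1.
Geometric multiplicity < algebraic multiplicity, so L is not diagonalizable.

No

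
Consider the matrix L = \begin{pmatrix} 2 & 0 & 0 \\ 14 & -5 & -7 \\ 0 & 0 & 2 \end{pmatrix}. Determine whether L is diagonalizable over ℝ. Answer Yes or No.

Characteristic polynomial: p(λ) = λ^3 + λ^2 - 16λ + 20 = (λ - 2)^2(λ + 5).
λ = 2 has algebraic multiplicity 2; rank(L − 2I) = 1, so geometric multiplicity = 2.
Every eigenvalue has geometric = algebraic multiplicity, so L is diagonalizable.

Yes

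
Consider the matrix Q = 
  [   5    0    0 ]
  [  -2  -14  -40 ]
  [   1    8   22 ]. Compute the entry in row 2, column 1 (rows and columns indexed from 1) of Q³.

Characteristic polynomial: t^3 - 13t^2 + 52t - 60 = (t - 6)(t - 5)(t - 2), so the eigenvalues are 2, 5, 6.
t=5: eigenvector (1, 2, -1).
t=2: eigenvector (0, 5, -2).
t=6: eigenvector (0, -2, 1).
P = [[1, 0, 0], [2, 5, -2], [-1, -2, 1]], D = diag(5, 2, 6), P⁻¹ = [[1, 0, 0], [0, 1, 2], [1, 2, 5]].
Q³ = P·diag(125, 8, 216)·P⁻¹ = [[125, 0, 0], [-182, -824, -2080], [91, 416, 1048]].
The requested entry is -182.

-182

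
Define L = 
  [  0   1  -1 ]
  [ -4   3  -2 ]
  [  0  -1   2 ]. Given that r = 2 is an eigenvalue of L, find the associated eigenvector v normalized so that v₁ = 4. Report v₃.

-8

L − 2I = [[-2, 1, -1], [-4, 1, -2], [0, -1, 0]].
Solving (L − 2I)v = 0 gives the eigenspace spanned by (4, 0, -8).
With v₁ = 4, v = (4, 0, -8), so v₃ = -8.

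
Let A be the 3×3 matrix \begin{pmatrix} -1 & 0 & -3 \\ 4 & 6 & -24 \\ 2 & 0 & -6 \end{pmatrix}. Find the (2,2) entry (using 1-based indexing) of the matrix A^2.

36

Characteristic polynomial: s^3 + s^2 - 30s - 72 = (s - 6)(s + 3)(s + 4), so the eigenvalues are -4, -3, 6.
s=-4: eigenvector (-1, -2, -1).
s=6: eigenvector (0, 1, 0).
s=-3: eigenvector (3, 4, 2).
P = [[-1, 0, 3], [-2, 1, 4], [-1, 0, 2]], D = diag(-4, 6, -3), P⁻¹ = [[2, 0, -3], [0, 1, -2], [1, 0, -1]].
A² = P·diag(16, 36, 9)·P⁻¹ = [[-5, 0, 21], [-28, 36, -12], [-14, 0, 30]].
The requested entry is 36.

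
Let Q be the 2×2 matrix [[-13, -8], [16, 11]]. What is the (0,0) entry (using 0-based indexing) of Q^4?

Characteristic polynomial: μ^2 + 2μ - 15 = (μ - 3)(μ + 5), so the eigenvalues are -5, 3.
μ=-5: eigenvector (1, -1).
μ=3: eigenvector (-1, 2).
P = [[1, -1], [-1, 2]], D = diag(-5, 3), P⁻¹ = [[2, 1], [1, 1]].
Q⁴ = P·diag(625, 81)·P⁻¹ = [[1169, 544], [-1088, -463]].
The requested entry is 1169.

1169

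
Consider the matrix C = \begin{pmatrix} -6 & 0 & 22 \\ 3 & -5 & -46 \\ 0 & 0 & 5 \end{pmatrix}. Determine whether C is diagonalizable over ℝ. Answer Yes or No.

Yes

Characteristic polynomial: p(μ) = μ^3 + 6μ^2 - 25μ - 150 = (μ - 5)(μ + 5)(μ + 6).
All 3 eigenvalues are distinct, so C is diagonalizable.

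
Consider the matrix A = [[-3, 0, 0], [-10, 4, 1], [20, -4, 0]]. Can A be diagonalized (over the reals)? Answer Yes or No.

Characteristic polynomial: p(r) = r^3 - r^2 - 8r + 12 = (r - 2)^2(r + 3).
r = 2 has algebraic multiplicity 2; rank(A − 2I) = 2, so geometric multiplicity = 1.
Geometric multiplicity < algebraic multiplicity, so A is not diagonalizable.

No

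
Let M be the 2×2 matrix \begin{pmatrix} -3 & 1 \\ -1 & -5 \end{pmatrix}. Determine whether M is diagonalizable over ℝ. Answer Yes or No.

Characteristic polynomial: p(t) = t^2 + 8t + 16 = (t + 4)^2.
t = -4 has algebraic multiplicity 2; rank(M + 4I) = 1, so geometric multiplicity = 1.
Geometric multiplicity < algebraic multiplicity, so M is not diagonalizable.

No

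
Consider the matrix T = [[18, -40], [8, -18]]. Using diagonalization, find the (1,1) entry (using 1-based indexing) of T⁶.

Characteristic polynomial: r^2 - 4 = (r - 2)(r + 2), so the eigenvalues are -2, 2.
r=-2: eigenvector (2, 1).
r=2: eigenvector (5, 2).
P = [[2, 5], [1, 2]], D = diag(-2, 2), P⁻¹ = [[-2, 5], [1, -2]].
T⁶ = P·diag(64, 64)·P⁻¹ = [[64, 0], [0, 64]].
The requested entry is 64.

64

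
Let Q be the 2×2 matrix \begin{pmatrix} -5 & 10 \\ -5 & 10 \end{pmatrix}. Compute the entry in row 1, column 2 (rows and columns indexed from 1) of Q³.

Characteristic polynomial: λ^2 - 5λ = λ(λ - 5), so the eigenvalues are 0, 5.
λ=5: eigenvector (-1, -1).
λ=0: eigenvector (2, 1).
P = [[-1, 2], [-1, 1]], D = diag(5, 0), P⁻¹ = [[1, -2], [1, -1]].
Q³ = P·diag(125, 0)·P⁻¹ = [[-125, 250], [-125, 250]].
The requested entry is 250.

250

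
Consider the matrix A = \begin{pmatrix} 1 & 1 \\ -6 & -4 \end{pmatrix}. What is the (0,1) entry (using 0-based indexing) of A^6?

-63

Characteristic polynomial: λ^2 + 3λ + 2 = (λ + 1)(λ + 2), so the eigenvalues are -2, -1.
λ=-1: eigenvector (1, -2).
λ=-2: eigenvector (1, -3).
P = [[1, 1], [-2, -3]], D = diag(-1, -2), P⁻¹ = [[3, 1], [-2, -1]].
A⁶ = P·diag(1, 64)·P⁻¹ = [[-125, -63], [378, 190]].
The requested entry is -63.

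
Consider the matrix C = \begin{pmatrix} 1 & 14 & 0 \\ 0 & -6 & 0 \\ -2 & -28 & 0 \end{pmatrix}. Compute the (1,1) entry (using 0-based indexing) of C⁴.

1296

Characteristic polynomial: t^3 + 5t^2 - 6t = t(t - 1)(t + 6), so the eigenvalues are -6, 0, 1.
t=1: eigenvector (1, 0, -2).
t=-6: eigenvector (-2, 1, 4).
t=0: eigenvector (0, 0, 1).
P = [[1, -2, 0], [0, 1, 0], [-2, 4, 1]], D = diag(1, -6, 0), P⁻¹ = [[1, 2, 0], [0, 1, 0], [2, 0, 1]].
C⁴ = P·diag(1, 1296, 0)·P⁻¹ = [[1, -2590, 0], [0, 1296, 0], [-2, 5180, 0]].
The requested entry is 1296.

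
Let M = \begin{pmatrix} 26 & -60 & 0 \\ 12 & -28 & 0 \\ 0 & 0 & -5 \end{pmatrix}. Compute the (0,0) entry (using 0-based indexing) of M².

-44

Characteristic polynomial: t^3 + 7t^2 + 2t - 40 = (t - 2)(t + 4)(t + 5), so the eigenvalues are -5, -4, 2.
t=2: eigenvector (5, 2, 0).
t=-4: eigenvector (2, 1, 0).
t=-5: eigenvector (0, 0, 1).
P = [[5, 2, 0], [2, 1, 0], [0, 0, 1]], D = diag(2, -4, -5), P⁻¹ = [[1, -2, 0], [-2, 5, 0], [0, 0, 1]].
M² = P·diag(4, 16, 25)·P⁻¹ = [[-44, 120, 0], [-24, 64, 0], [0, 0, 25]].
The requested entry is -44.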